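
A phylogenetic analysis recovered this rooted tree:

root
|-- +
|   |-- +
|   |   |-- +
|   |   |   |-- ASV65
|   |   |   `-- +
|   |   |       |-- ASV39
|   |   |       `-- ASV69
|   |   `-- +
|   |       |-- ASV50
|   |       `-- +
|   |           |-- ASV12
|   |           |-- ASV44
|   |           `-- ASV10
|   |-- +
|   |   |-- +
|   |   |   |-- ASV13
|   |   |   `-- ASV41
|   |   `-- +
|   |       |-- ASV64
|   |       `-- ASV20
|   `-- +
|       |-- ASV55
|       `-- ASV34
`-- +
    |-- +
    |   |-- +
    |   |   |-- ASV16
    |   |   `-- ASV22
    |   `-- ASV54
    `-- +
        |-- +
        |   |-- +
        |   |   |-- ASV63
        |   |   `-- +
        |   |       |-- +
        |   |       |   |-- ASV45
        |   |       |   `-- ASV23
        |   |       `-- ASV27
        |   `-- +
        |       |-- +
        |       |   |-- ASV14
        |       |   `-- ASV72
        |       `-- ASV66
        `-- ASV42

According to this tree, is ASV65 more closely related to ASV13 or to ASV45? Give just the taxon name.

ASV13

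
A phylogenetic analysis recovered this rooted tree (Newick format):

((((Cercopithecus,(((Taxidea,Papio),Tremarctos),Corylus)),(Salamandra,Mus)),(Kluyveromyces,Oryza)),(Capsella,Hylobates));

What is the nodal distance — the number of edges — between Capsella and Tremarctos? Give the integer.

8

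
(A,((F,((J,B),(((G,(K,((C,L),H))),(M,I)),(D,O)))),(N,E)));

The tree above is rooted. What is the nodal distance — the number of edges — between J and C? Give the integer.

9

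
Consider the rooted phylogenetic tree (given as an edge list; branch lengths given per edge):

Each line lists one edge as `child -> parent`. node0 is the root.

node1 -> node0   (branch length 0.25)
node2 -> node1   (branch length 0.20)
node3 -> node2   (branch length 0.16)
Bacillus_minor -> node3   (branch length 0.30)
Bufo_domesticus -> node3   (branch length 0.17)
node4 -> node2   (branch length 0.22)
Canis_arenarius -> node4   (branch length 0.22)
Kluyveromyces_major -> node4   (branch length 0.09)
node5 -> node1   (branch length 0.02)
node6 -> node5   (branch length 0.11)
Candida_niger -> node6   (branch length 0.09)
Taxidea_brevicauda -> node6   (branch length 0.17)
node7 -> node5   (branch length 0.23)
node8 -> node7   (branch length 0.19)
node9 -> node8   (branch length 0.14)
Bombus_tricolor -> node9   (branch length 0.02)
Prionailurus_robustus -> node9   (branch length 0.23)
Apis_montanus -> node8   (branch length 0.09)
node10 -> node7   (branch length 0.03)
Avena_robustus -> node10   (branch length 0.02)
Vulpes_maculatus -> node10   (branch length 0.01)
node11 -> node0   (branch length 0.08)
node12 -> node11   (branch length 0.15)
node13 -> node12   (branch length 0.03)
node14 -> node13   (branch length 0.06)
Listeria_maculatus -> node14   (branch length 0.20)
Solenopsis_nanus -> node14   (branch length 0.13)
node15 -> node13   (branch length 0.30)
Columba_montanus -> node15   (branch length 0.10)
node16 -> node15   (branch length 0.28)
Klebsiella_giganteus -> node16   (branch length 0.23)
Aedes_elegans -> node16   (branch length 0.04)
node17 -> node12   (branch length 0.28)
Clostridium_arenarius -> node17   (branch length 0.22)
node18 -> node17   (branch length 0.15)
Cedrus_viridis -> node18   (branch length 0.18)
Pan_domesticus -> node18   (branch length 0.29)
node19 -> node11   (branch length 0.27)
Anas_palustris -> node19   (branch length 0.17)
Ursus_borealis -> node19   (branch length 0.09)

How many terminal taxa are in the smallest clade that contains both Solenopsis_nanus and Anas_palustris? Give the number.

The MRCA of Solenopsis_nanus and Anas_palustris is the node subtending ((((Listeria_maculatus,Solenopsis_nanus),(Columba_montanus,(Klebsiella_giganteus,Aedes_elegans))),(Clostridium_arenarius,(Cedrus_viridis,Pan_domesticus))),(Anas_palustris,Ursus_borealis)).
That clade contains 10 terminal taxa: Aedes_elegans, Anas_palustris, Cedrus_viridis, Clostridium_arenarius, Columba_montanus, Klebsiella_giganteus, Listeria_maculatus, Pan_domesticus, Solenopsis_nanus, Ursus_borealis.

10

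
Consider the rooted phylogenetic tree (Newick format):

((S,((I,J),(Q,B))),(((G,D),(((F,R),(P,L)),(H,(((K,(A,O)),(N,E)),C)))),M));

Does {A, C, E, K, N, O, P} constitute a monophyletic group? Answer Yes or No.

No

The MRCA of the listed taxa subtends (((F,R),(P,L)),(H,(((K,(A,O)),(N,E)),C))).
That clade also contains F, H, L, R, which are not in the proposed group, so the group is not monophyletic.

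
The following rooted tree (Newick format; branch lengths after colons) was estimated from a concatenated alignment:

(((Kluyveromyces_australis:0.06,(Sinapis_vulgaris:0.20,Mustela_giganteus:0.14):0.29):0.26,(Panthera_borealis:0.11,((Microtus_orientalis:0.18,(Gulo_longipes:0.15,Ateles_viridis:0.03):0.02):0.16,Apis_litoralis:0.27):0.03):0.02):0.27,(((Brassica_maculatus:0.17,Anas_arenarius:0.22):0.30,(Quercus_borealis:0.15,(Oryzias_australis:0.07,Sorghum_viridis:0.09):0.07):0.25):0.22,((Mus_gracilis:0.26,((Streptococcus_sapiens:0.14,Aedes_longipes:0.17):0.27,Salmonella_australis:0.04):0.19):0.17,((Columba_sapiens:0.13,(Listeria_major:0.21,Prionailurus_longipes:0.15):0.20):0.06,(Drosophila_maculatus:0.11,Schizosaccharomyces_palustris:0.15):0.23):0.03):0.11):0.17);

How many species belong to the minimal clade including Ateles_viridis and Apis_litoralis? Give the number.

The MRCA of Ateles_viridis and Apis_litoralis is the node subtending ((Microtus_orientalis,(Gulo_longipes,Ateles_viridis)),Apis_litoralis).
That clade contains 4 terminal taxa: Apis_litoralis, Ateles_viridis, Gulo_longipes, Microtus_orientalis.

4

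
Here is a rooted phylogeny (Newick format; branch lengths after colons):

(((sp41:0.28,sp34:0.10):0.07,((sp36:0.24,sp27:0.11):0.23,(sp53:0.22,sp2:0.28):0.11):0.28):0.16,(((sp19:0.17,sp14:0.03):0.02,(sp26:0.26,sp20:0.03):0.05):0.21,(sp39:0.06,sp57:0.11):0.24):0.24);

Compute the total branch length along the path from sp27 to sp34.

0.79

The path runs sp27 → … → MRCA → … → sp34; the MRCA is the node subtending ((sp41,sp34),((sp36,sp27),(sp53,sp2))).
Branch lengths along that path: 0.11 + 0.23 + 0.28 + 0.07 + 0.10 = 0.79.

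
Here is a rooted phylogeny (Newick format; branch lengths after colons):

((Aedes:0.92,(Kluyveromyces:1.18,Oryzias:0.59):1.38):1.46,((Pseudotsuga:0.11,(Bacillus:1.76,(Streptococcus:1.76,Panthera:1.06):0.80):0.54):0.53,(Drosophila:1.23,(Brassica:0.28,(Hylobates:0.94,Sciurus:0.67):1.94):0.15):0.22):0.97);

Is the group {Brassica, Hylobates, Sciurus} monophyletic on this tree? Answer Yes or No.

Yes

The most recent common ancestor of these taxa subtends (Brassica,(Hylobates,Sciurus)).
That clade has exactly 3 tips — every listed taxon and nothing else — so the group is monophyletic.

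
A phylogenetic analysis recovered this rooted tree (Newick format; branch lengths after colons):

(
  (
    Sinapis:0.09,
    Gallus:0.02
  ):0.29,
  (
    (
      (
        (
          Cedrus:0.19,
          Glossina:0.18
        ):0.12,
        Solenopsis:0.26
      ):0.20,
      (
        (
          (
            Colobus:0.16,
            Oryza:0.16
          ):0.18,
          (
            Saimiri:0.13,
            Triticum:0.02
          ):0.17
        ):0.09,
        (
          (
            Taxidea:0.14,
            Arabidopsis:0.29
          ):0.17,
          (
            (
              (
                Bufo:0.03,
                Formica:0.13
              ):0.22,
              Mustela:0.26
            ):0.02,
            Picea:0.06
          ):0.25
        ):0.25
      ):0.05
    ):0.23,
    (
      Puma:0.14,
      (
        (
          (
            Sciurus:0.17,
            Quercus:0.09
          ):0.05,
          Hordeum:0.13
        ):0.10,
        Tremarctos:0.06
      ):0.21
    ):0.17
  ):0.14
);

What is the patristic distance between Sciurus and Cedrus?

1.44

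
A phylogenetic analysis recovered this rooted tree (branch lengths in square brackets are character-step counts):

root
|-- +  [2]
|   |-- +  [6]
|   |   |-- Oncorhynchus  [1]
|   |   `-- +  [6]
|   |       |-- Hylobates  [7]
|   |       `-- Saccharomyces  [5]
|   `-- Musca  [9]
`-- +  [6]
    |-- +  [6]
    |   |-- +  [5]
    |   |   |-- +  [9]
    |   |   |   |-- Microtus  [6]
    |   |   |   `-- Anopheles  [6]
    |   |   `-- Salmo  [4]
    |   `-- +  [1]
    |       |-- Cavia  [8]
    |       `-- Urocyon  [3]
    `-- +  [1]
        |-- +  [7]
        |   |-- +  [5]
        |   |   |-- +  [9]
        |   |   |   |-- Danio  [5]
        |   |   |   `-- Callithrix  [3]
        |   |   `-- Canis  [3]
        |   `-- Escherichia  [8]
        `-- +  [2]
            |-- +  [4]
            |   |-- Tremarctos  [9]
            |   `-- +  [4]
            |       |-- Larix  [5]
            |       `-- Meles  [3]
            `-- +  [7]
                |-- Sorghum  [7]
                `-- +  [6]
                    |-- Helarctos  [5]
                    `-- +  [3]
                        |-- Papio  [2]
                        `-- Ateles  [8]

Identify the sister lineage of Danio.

Callithrix

Danio attaches to the tree at the node subtending (Danio,Callithrix).
The other lineage descending from that same node — the sister group — is the single tip Callithrix.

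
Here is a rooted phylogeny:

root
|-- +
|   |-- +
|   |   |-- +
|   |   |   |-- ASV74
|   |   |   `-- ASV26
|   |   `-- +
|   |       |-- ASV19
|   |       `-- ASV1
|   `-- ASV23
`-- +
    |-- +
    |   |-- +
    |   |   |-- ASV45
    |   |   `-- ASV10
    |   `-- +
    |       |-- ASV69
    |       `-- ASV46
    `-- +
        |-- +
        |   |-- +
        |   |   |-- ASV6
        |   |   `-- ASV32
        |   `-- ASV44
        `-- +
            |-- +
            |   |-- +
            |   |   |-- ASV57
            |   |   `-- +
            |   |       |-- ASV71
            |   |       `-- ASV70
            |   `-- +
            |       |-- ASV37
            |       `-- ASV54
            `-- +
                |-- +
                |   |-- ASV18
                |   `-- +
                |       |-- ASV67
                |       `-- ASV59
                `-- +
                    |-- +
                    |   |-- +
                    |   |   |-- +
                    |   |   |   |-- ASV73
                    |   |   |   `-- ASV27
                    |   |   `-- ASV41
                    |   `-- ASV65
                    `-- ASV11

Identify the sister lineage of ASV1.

ASV1 attaches to the tree at the node subtending (ASV19,ASV1).
The other lineage descending from that same node — the sister group — is the single tip ASV19.

ASV19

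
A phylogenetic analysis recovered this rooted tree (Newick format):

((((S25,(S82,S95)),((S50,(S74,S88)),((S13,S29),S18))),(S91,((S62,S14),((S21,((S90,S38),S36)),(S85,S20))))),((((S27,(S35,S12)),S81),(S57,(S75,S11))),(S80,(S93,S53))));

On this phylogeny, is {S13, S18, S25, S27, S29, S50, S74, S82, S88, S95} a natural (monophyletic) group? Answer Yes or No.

The MRCA of the listed taxa is the root, so the smallest clade containing them is the whole tree.
That clade also contains S11, S12, S14, S20, S21, S35, S36, S38, S53, S57, S62, S75, S80, S81, S85, S90, S91, S93, which are not in the proposed group, so the group is not monophyletic.

No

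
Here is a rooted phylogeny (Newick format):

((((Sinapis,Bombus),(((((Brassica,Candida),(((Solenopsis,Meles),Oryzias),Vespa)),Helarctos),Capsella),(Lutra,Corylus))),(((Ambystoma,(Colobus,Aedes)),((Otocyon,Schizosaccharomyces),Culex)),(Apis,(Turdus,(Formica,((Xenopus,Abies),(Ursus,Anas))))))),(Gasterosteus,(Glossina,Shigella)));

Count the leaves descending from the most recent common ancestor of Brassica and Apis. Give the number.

25

The MRCA of Brassica and Apis is the node subtending (((Sinapis,Bombus),(((((Brassica,Candida),(((Solenopsis,Meles),Oryzias),Vespa)),Helarctos),Capsella),(Lutra,Corylus))),(((Ambystoma,(Colobus,Aedes)),((Otocyon,Schizosaccharomyces),Culex)),(Apis,(Turdus,(Formica,((Xenopus,Abies),(Ursus,Anas))))))).
That clade contains 25 terminal taxa: Abies, Aedes, Ambystoma, Anas, Apis, Bombus, Brassica, Candida, Capsella, Colobus, Corylus, Culex, Formica, Helarctos, Lutra, Meles, Oryzias, Otocyon, Schizosaccharomyces, Sinapis, Solenopsis, Turdus, Ursus, Vespa, Xenopus.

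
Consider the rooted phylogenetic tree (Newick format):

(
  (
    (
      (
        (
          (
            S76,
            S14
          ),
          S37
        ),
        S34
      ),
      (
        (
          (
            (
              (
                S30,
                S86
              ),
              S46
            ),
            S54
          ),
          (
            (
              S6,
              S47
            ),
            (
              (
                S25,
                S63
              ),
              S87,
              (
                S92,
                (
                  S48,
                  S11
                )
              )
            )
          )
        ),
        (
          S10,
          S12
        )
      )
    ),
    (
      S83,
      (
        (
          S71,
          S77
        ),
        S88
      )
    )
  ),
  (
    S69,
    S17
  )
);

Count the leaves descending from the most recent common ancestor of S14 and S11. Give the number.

18

The MRCA of S14 and S11 is the node subtending ((((S76,S14),S37),S34),(((((S30,S86),S46),S54),((S6,S47),((S25,S63),S87,(S92,(S48,S11))))),(S10,S12))).
That clade contains 18 terminal taxa: S10, S11, S12, S14, S25, S30, S34, S37, S46, S47, S48, S54, S6, S63, S76, S86, S87, S92.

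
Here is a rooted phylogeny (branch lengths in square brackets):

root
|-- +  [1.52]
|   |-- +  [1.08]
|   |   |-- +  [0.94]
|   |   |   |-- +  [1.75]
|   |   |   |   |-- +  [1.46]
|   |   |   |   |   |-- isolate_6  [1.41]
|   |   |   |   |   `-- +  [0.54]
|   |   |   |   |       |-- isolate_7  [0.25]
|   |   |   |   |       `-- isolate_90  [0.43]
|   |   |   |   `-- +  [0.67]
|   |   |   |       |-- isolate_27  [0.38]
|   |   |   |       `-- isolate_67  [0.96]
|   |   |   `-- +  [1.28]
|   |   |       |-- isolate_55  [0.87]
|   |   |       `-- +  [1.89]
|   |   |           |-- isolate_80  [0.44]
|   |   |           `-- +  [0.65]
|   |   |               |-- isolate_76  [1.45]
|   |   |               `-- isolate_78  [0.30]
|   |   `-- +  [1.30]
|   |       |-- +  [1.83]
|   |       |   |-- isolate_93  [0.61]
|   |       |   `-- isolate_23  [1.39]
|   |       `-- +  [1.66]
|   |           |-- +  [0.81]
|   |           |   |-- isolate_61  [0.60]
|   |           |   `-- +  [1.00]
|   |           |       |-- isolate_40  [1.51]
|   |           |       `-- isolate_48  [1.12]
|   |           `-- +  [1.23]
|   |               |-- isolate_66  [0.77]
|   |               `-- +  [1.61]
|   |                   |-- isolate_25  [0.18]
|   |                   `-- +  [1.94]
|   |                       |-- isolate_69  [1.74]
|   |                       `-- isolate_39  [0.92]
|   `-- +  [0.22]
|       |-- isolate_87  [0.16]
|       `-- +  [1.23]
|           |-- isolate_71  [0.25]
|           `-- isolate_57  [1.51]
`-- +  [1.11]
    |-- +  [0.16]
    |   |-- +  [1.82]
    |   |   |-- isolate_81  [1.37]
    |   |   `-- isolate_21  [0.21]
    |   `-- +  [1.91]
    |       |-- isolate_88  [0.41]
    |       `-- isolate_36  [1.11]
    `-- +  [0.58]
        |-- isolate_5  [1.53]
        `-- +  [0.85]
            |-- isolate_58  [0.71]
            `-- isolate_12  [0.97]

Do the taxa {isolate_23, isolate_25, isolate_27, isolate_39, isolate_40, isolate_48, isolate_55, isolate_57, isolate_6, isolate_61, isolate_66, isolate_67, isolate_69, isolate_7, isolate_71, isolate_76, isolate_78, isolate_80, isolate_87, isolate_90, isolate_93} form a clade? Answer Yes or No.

The most recent common ancestor of these taxa subtends (((((isolate_6,(isolate_7,isolate_90)),(isolate_27,isolate_67)),(isolate_55,(isolate_80,(isolate_76,isolate_78)))),((isolate_93,isolate_23),((isolate_61,(isolate_40,isolate_48)),(isolate_66,(isolate_25,(isolate_69,isolate_39)))))),(isolate_87,(isolate_71,isolate_57))).
That clade has exactly 21 tips — every listed taxon and nothing else — so the group is monophyletic.

Yes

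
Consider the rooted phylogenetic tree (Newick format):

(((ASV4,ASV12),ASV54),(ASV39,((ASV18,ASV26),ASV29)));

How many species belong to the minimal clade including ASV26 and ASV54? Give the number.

The MRCA of ASV26 and ASV54 is the root, so the clade is the entire tree.
That clade contains 7 terminal taxa: ASV12, ASV18, ASV26, ASV29, ASV39, ASV4, ASV54.

7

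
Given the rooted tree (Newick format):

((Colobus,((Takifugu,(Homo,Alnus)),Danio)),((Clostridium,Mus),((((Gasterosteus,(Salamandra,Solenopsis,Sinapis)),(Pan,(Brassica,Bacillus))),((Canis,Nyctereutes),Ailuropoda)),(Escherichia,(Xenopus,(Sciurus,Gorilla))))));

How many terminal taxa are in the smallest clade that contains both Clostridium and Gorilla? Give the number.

16

The MRCA of Clostridium and Gorilla is the node subtending ((Clostridium,Mus),((((Gasterosteus,(Salamandra,Solenopsis,Sinapis)),(Pan,(Brassica,Bacillus))),((Canis,Nyctereutes),Ailuropoda)),(Escherichia,(Xenopus,(Sciurus,Gorilla))))).
That clade contains 16 terminal taxa: Ailuropoda, Bacillus, Brassica, Canis, Clostridium, Escherichia, Gasterosteus, Gorilla, Mus, Nyctereutes, Pan, Salamandra, Sciurus, Sinapis, Solenopsis, Xenopus.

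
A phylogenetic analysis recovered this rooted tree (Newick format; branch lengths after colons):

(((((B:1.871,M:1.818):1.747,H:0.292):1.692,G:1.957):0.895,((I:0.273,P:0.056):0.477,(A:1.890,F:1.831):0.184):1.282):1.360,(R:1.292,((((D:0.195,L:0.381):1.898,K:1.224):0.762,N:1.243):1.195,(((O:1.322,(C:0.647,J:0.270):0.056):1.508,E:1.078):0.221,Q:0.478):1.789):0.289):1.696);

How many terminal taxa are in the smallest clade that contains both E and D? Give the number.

9

The MRCA of E and D is the node subtending ((((D,L),K),N),(((O,(C,J)),E),Q)).
That clade contains 9 terminal taxa: C, D, E, J, K, L, N, O, Q.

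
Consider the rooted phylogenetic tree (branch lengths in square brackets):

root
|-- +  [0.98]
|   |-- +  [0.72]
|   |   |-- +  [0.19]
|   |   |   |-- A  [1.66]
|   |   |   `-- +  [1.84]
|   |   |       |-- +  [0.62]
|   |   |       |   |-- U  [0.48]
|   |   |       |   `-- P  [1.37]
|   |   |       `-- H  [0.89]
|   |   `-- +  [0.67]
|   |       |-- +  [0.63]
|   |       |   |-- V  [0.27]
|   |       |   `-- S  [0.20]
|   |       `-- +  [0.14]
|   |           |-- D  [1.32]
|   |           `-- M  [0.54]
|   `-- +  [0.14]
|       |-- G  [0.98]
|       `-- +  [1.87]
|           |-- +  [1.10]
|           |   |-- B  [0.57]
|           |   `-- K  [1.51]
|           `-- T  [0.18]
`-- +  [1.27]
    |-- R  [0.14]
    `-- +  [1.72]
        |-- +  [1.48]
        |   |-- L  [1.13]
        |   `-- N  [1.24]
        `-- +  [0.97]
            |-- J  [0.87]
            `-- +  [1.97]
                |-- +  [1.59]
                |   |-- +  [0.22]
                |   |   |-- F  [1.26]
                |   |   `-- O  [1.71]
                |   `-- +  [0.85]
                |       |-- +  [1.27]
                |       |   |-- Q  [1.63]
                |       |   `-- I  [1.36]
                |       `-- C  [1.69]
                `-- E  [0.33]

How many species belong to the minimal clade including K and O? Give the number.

22

The MRCA of K and O is the root, so the clade is the entire tree.
That clade contains 22 terminal taxa: A, B, C, D, E, F, G, H, I, J, K, L, M, N, O, P, Q, R, S, T, U, V.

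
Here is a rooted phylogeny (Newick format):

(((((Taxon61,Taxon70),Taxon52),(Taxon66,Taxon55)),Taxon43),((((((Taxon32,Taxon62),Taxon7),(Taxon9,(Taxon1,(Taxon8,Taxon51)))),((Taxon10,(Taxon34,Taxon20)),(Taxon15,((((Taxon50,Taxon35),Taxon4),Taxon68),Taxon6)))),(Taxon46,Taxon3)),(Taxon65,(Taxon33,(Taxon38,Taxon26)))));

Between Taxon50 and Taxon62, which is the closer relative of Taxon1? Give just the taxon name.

The MRCA of Taxon1 and Taxon62 subtends (((Taxon32,Taxon62),Taxon7),(Taxon9,(Taxon1,(Taxon8,Taxon51)))) (7 taxa).
The MRCA of Taxon1 and Taxon50 subtends ((((Taxon32,Taxon62),Taxon7),(Taxon9,(Taxon1,(Taxon8,Taxon51)))),((Taxon10,(Taxon34,Taxon20)),(Taxon15,((((Taxon50,Taxon35),Taxon4),Taxon68),Taxon6)))) (16 taxa).
The first is nested inside the second, so Taxon1 shares a more recent common ancestor with Taxon62.

Taxon62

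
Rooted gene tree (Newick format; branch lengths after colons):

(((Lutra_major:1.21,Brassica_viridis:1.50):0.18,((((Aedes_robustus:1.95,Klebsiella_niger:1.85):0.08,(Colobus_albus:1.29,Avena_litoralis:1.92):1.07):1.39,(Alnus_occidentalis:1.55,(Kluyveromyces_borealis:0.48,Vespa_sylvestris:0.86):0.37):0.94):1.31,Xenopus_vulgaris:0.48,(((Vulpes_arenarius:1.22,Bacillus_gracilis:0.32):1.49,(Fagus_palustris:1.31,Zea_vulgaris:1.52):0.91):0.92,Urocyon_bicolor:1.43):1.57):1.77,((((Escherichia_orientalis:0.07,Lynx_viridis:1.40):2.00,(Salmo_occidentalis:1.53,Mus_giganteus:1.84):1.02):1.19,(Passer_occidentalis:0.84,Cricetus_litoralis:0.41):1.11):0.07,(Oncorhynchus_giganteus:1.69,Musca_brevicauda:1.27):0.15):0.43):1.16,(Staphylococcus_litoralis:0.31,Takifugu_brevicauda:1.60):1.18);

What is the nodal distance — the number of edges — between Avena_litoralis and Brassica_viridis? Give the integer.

7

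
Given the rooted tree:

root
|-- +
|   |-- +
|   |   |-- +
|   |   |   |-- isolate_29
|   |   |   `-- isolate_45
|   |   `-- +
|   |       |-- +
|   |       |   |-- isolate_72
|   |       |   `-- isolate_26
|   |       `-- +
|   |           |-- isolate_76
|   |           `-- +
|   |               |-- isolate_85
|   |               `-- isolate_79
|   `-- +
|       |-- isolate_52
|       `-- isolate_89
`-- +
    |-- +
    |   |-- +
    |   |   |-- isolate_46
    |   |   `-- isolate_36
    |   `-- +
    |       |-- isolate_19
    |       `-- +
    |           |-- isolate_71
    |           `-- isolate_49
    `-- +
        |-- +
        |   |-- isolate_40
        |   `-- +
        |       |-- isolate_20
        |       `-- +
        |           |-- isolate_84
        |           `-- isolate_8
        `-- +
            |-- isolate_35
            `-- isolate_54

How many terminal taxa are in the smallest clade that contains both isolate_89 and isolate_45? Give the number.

9

The MRCA of isolate_89 and isolate_45 is the node subtending (((isolate_29,isolate_45),((isolate_72,isolate_26),(isolate_76,(isolate_85,isolate_79)))),(isolate_52,isolate_89)).
That clade contains 9 terminal taxa: isolate_26, isolate_29, isolate_45, isolate_52, isolate_72, isolate_76, isolate_79, isolate_85, isolate_89.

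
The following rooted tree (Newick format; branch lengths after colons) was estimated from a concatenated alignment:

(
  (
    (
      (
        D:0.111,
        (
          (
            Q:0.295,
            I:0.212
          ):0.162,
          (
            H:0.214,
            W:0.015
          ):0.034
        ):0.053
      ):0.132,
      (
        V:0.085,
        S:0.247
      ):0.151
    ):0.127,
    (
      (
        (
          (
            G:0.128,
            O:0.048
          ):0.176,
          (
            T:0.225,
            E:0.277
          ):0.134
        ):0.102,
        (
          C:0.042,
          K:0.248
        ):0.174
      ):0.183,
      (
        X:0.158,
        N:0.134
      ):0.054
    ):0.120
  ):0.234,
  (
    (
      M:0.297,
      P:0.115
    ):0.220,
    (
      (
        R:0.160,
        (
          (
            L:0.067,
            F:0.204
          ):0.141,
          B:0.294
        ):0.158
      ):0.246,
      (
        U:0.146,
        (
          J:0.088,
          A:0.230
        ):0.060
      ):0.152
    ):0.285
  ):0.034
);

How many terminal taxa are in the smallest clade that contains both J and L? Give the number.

7

The MRCA of J and L is the node subtending ((R,((L,F),B)),(U,(J,A))).
That clade contains 7 terminal taxa: A, B, F, J, L, R, U.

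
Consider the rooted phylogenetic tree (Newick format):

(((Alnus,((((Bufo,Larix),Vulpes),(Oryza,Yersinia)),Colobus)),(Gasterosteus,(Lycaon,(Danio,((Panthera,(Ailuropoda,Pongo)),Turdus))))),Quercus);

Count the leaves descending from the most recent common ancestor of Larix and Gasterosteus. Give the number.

The MRCA of Larix and Gasterosteus is the node subtending ((Alnus,((((Bufo,Larix),Vulpes),(Oryza,Yersinia)),Colobus)),(Gasterosteus,(Lycaon,(Danio,((Panthera,(Ailuropoda,Pongo)),Turdus))))).
That clade contains 14 terminal taxa: Ailuropoda, Alnus, Bufo, Colobus, Danio, Gasterosteus, Larix, Lycaon, Oryza, Panthera, Pongo, Turdus, Vulpes, Yersinia.

14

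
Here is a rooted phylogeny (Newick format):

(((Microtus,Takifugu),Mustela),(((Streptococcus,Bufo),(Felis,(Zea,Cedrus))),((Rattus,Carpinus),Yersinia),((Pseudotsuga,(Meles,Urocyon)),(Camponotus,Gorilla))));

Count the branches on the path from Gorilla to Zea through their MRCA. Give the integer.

7

The MRCA of Gorilla and Zea is the node subtending (((Streptococcus,Bufo),(Felis,(Zea,Cedrus))),((Rattus,Carpinus),Yersinia),((Pseudotsuga,(Meles,Urocyon)),(Camponotus,Gorilla))).
From Gorilla up to that node: 3 branches. From Zea up to the same node: 4 branches. Total: 3 + 4 = 7.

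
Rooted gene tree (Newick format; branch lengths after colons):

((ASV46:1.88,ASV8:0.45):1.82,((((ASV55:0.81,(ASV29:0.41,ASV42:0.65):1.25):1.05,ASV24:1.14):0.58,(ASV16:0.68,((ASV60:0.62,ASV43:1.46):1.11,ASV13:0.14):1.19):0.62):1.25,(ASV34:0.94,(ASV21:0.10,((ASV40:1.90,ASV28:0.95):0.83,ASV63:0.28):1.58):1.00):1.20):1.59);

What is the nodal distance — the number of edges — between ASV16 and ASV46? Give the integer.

6

The MRCA of ASV16 and ASV46 is the root of the tree.
From ASV16 up to that node: 4 branches. From ASV46 up to the same node: 2 branches. Total: 4 + 2 = 6.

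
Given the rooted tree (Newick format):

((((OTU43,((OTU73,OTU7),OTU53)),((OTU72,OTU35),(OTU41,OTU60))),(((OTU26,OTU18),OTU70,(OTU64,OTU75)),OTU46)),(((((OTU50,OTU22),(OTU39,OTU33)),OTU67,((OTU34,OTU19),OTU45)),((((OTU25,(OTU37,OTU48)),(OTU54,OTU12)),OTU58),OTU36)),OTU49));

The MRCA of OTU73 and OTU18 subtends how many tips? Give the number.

14

The MRCA of OTU73 and OTU18 is the node subtending (((OTU43,((OTU73,OTU7),OTU53)),((OTU72,OTU35),(OTU41,OTU60))),(((OTU26,OTU18),OTU70,(OTU64,OTU75)),OTU46)).
That clade contains 14 terminal taxa: OTU18, OTU26, OTU35, OTU41, OTU43, OTU46, OTU53, OTU60, OTU64, OTU7, OTU70, OTU72, OTU73, OTU75.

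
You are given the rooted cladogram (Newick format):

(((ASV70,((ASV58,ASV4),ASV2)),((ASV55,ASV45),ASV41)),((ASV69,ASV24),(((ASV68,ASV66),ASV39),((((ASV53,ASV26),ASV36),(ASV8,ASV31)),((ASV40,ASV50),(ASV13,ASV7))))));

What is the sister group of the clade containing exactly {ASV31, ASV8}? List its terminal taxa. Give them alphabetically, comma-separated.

ASV26, ASV36, ASV53

The clade containing exactly {ASV31, ASV8} attaches to the tree at the node subtending (((ASV53,ASV26),ASV36),(ASV8,ASV31)).
The other lineage descending from that same node — the sister group — is ((ASV53,ASV26),ASV36); its 3 tips in alphabetical order are the answer.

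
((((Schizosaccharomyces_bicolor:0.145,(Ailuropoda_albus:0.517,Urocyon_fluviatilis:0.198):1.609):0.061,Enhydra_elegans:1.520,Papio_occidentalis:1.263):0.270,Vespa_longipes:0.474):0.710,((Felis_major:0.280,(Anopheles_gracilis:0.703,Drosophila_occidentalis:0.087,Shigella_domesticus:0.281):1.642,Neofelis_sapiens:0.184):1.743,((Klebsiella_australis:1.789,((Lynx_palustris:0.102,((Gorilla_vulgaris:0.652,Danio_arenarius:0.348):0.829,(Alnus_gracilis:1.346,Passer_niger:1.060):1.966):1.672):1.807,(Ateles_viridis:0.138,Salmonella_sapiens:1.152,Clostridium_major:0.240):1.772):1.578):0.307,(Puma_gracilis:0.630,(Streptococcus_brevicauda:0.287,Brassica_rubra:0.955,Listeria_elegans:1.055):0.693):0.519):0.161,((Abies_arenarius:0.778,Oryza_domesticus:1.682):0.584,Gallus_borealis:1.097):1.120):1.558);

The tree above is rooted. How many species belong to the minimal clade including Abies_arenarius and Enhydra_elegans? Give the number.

The MRCA of Abies_arenarius and Enhydra_elegans is the root, so the clade is the entire tree.
That clade contains 27 terminal taxa: Abies_arenarius, Ailuropoda_albus, Alnus_gracilis, Anopheles_gracilis, Ateles_viridis, Brassica_rubra, Clostridium_major, Danio_arenarius, Drosophila_occidentalis, Enhydra_elegans, Felis_major, Gallus_borealis, Gorilla_vulgaris, Klebsiella_australis, Listeria_elegans, Lynx_palustris, Neofelis_sapiens, Oryza_domesticus, Papio_occidentalis, Passer_niger, Puma_gracilis, Salmonella_sapiens, Schizosaccharomyces_bicolor, Shigella_domesticus, Streptococcus_brevicauda, Urocyon_fluviatilis, Vespa_longipes.

27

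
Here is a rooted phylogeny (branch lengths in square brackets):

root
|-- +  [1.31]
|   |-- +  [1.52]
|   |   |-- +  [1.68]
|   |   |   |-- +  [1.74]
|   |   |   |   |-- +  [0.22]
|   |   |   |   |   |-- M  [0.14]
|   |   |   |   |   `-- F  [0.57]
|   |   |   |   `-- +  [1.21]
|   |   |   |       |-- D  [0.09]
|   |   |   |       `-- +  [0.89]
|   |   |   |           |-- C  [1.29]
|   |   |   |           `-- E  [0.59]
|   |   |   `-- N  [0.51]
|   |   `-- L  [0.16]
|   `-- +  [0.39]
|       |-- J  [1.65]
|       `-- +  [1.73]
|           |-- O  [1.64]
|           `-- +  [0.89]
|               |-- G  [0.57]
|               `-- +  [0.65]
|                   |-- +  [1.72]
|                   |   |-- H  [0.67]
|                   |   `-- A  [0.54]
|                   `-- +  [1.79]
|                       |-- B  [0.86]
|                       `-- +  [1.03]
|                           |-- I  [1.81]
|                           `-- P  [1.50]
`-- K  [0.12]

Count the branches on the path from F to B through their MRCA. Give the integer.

The MRCA of F and B is the node subtending (((((M,F),(D,(C,E))),N),L),(J,(O,(G,((H,A),(B,(I,P))))))).
From F up to that node: 5 branches. From B up to the same node: 6 branches. Total: 5 + 6 = 11.

11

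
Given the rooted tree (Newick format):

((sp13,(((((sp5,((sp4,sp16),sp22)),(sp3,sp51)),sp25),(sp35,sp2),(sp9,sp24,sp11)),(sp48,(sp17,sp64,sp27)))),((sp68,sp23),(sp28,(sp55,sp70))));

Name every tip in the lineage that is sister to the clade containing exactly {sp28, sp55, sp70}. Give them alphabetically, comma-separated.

sp23, sp68

The clade containing exactly {sp28, sp55, sp70} attaches to the tree at the node subtending ((sp68,sp23),(sp28,(sp55,sp70))).
The other lineage descending from that same node — the sister group — is (sp68,sp23); its 2 tips in alphabetical order are the answer.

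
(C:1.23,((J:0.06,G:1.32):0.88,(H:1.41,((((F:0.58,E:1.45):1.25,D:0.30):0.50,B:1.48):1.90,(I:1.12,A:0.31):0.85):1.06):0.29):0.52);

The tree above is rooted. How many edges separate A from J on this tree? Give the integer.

6

The MRCA of A and J is the node subtending ((J,G),(H,((((F,E),D),B),(I,A)))).
From A up to that node: 4 branches. From J up to the same node: 2 branches. Total: 4 + 2 = 6.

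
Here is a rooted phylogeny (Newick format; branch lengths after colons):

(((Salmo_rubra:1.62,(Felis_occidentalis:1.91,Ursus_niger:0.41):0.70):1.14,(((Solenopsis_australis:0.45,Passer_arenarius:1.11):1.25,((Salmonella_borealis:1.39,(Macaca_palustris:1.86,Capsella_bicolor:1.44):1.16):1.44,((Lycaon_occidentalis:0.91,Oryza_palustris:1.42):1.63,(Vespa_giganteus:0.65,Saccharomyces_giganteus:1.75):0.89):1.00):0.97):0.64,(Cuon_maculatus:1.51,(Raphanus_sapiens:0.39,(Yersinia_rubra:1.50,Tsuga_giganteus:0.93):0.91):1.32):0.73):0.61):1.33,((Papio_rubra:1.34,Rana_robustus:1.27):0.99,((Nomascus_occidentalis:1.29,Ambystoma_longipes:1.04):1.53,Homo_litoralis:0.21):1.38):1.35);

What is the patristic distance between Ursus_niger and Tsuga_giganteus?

6.75

The path runs Ursus_niger → … → MRCA → … → Tsuga_giganteus; the MRCA is the node subtending ((Salmo_rubra,(Felis_occidentalis,Ursus_niger)),(((Solenopsis_australis,Passer_arenarius),((Salmonella_borealis,(Macaca_palustris,Capsella_bicolor)),((Lycaon_occidentalis,Oryza_palustris),(Vespa_giganteus,Saccharomyces_giganteus)))),(Cuon_maculatus,(Raphanus_sapiens,(Yersinia_rubra,Tsuga_giganteus))))).
Branch lengths along that path: 0.41 + 0.70 + 1.14 + 0.61 + 0.73 + 1.32 + 0.91 + 0.93 = 6.75.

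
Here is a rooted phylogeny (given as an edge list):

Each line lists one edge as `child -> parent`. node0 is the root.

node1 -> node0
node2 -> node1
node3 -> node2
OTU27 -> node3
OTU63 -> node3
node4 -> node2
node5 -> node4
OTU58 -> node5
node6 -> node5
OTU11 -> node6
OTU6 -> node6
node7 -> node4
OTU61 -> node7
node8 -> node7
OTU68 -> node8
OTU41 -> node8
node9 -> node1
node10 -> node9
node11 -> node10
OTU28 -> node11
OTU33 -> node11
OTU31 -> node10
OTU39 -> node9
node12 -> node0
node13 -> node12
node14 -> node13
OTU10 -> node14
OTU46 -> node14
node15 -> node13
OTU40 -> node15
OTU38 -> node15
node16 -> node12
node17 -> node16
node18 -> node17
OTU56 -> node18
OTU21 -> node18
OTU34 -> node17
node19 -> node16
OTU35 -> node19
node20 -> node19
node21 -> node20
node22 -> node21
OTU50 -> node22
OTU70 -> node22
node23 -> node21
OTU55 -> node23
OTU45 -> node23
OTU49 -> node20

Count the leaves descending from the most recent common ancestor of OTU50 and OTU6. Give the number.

The MRCA of OTU50 and OTU6 is the root, so the clade is the entire tree.
That clade contains 25 terminal taxa: OTU10, OTU11, OTU21, OTU27, OTU28, OTU31, OTU33, OTU34, OTU35, OTU38, OTU39, OTU40, OTU41, OTU45, OTU46, OTU49, OTU50, OTU55, OTU56, OTU58, OTU6, OTU61, OTU63, OTU68, OTU70.

25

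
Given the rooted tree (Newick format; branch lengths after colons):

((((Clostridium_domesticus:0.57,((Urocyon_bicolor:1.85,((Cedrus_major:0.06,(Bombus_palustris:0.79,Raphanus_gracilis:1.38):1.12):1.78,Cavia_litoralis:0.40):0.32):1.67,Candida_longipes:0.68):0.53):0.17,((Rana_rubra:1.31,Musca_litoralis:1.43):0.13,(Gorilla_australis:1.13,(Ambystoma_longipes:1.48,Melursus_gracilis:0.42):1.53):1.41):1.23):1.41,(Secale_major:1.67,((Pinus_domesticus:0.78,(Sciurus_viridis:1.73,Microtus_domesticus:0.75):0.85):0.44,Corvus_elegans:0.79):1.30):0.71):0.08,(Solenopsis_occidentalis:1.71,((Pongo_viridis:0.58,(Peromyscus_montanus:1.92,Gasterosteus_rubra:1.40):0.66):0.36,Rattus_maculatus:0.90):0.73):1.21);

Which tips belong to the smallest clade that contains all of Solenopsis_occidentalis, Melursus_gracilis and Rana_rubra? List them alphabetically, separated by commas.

Tracing Solenopsis_occidentalis: it sits inside (Solenopsis_occidentalis,((Pongo_viridis,(Peromyscus_montanus,Gasterosteus_rubra)),Rattus_maculatus)).
Tracing Melursus_gracilis: it sits inside (Ambystoma_longipes,Melursus_gracilis).
Tracing Rana_rubra: it sits inside (Rana_rubra,Musca_litoralis).
The smallest clade enclosing all 3 is the whole tree (their MRCA is the root), so the answer is all 22 tips in alphabetical order.

Ambystoma_longipes, Bombus_palustris, Candida_longipes, Cavia_litoralis, Cedrus_major, Clostridium_domesticus, Corvus_elegans, Gasterosteus_rubra, Gorilla_australis, Melursus_gracilis, Microtus_domesticus, Musca_litoralis, Peromyscus_montanus, Pinus_domesticus, Pongo_viridis, Rana_rubra, Raphanus_gracilis, Rattus_maculatus, Sciurus_viridis, Secale_major, Solenopsis_occidentalis, Urocyon_bicolor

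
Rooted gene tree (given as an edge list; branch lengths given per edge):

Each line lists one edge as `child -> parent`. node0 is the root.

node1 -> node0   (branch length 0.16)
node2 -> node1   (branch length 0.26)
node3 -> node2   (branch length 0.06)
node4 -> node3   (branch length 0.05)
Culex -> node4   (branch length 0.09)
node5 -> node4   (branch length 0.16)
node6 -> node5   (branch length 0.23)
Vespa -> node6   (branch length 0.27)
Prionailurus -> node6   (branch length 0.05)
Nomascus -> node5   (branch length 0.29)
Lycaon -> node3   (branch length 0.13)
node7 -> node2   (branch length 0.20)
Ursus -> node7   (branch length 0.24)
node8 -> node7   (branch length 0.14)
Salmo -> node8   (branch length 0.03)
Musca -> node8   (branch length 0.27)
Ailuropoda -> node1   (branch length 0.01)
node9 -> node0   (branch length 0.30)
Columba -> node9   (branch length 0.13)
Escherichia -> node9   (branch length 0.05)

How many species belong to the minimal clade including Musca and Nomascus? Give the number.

The MRCA of Musca and Nomascus is the node subtending (((Culex,((Vespa,Prionailurus),Nomascus)),Lycaon),(Ursus,(Salmo,Musca))).
That clade contains 8 terminal taxa: Culex, Lycaon, Musca, Nomascus, Prionailurus, Salmo, Ursus, Vespa.

8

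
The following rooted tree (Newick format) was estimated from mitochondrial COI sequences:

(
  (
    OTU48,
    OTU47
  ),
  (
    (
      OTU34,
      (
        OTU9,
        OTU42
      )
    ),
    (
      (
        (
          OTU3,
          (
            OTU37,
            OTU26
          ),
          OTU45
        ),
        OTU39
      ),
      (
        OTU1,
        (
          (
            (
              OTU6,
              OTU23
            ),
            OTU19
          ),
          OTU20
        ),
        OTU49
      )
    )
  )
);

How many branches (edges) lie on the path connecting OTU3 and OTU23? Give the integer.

The MRCA of OTU3 and OTU23 is the node subtending (((OTU3,(OTU37,OTU26),OTU45),OTU39),(OTU1,(((OTU6,OTU23),OTU19),OTU20),OTU49)).
From OTU3 up to that node: 3 branches. From OTU23 up to the same node: 5 branches. Total: 3 + 5 = 8.

8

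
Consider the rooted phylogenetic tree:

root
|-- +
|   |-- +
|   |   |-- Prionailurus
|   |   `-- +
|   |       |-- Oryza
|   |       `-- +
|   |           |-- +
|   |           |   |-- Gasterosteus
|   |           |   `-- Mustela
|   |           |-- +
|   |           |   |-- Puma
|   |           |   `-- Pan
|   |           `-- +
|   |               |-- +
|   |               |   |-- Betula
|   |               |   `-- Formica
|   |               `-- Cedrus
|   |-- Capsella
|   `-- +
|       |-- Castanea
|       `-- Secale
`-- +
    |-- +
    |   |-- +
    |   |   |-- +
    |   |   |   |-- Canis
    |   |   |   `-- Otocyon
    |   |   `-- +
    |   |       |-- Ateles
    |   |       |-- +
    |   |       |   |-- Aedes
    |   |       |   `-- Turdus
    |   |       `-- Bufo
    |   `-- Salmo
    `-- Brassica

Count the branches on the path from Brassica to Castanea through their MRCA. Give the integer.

5

The MRCA of Brassica and Castanea is the root of the tree.
From Brassica up to that node: 2 branches. From Castanea up to the same node: 3 branches. Total: 2 + 3 = 5.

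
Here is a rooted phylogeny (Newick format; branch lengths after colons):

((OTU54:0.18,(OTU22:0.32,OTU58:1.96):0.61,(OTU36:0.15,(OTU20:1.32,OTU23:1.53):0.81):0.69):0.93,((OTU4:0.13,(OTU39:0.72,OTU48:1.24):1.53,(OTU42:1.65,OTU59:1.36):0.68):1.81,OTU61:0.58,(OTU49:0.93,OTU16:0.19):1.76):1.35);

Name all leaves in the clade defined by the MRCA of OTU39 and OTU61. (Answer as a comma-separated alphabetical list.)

Tracing OTU39: it sits inside (OTU39,OTU48).
Tracing OTU61: it sits inside ((OTU4,(OTU39,OTU48),(OTU42,OTU59)),OTU61,(OTU49,OTU16)).
The smallest clade enclosing both is ((OTU4,(OTU39,OTU48),(OTU42,OTU59)),OTU61,(OTU49,OTU16)); the answer is its 8 terminal taxa in alphabetical order.

OTU16, OTU39, OTU4, OTU42, OTU48, OTU49, OTU59, OTU61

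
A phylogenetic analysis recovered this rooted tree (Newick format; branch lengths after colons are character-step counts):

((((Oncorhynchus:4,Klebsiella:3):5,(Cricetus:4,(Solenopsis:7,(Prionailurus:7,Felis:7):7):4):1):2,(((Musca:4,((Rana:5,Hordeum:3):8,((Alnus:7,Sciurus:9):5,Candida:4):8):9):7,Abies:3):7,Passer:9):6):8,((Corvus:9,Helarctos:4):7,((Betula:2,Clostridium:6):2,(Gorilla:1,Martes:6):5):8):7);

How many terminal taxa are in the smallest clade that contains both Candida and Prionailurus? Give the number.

The MRCA of Candida and Prionailurus is the node subtending (((Oncorhynchus,Klebsiella),(Cricetus,(Solenopsis,(Prionailurus,Felis)))),(((Musca,((Rana,Hordeum),((Alnus,Sciurus),Candida))),Abies),Passer)).
That clade contains 14 terminal taxa: Abies, Alnus, Candida, Cricetus, Felis, Hordeum, Klebsiella, Musca, Oncorhynchus, Passer, Prionailurus, Rana, Sciurus, Solenopsis.

14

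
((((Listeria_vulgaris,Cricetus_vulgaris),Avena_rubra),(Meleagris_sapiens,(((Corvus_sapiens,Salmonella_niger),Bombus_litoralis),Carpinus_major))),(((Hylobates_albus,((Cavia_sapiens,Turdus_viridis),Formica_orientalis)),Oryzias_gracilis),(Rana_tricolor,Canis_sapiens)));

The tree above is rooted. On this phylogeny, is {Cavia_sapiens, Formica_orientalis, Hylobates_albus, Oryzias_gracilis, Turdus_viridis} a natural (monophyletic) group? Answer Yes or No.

The most recent common ancestor of these taxa subtends ((Hylobates_albus,((Cavia_sapiens,Turdus_viridis),Formica_orientalis)),Oryzias_gracilis).
That clade has exactly 5 tips — every listed taxon and nothing else — so the group is monophyletic.

Yes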